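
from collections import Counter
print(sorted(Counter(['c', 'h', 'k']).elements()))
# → ['c', 'h', 'k']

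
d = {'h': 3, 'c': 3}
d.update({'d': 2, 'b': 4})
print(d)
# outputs {'h': 3, 'c': 3, 'd': 2, 'b': 4}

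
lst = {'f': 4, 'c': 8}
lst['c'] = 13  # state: {'f': 4, 'c': 13}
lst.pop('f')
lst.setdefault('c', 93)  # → 13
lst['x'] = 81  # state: {'c': 13, 'x': 81}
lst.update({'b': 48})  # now {'c': 13, 'x': 81, 'b': 48}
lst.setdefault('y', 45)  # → 45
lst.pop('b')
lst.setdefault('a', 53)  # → 53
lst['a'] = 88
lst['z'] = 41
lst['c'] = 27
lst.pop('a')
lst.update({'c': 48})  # {'c': 48, 'x': 81, 'y': 45, 'z': 41}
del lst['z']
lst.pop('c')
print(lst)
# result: {'x': 81, 'y': 45}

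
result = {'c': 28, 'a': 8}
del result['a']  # {'c': 28}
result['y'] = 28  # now {'c': 28, 'y': 28}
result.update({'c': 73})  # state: {'c': 73, 'y': 28}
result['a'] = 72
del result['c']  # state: {'y': 28, 'a': 72}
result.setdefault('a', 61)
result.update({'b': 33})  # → {'y': 28, 'a': 72, 'b': 33}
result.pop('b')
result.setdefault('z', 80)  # 80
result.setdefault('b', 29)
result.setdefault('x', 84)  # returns 84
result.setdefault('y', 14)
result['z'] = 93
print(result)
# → {'y': 28, 'a': 72, 'z': 93, 'b': 29, 'x': 84}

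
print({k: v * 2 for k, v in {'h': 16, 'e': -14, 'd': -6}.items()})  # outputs {'h': 32, 'e': -28, 'd': -12}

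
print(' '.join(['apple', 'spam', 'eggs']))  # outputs apple spam eggs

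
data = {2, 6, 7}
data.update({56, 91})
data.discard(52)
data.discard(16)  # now {2, 6, 7, 56, 91}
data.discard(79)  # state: {2, 6, 7, 56, 91}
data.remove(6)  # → {2, 7, 56, 91}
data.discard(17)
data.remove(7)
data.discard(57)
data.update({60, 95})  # {2, 56, 60, 91, 95}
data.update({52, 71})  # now {2, 52, 56, 60, 71, 91, 95}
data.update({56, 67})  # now {2, 52, 56, 60, 67, 71, 91, 95}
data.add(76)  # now {2, 52, 56, 60, 67, 71, 76, 91, 95}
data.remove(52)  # {2, 56, 60, 67, 71, 76, 91, 95}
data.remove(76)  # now {2, 56, 60, 67, 71, 91, 95}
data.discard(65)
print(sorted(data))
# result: [2, 56, 60, 67, 71, 91, 95]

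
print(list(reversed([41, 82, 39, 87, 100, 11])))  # [11, 100, 87, 39, 82, 41]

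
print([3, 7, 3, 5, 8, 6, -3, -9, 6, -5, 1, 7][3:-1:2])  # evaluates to [5, 6, -9, -5]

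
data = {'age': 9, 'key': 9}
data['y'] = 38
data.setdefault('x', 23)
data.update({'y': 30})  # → {'age': 9, 'key': 9, 'y': 30, 'x': 23}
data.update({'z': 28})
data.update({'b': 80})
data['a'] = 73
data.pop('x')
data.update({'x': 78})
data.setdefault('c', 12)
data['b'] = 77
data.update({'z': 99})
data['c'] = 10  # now {'age': 9, 'key': 9, 'y': 30, 'z': 99, 'b': 77, 'a': 73, 'x': 78, 'c': 10}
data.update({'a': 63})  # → {'age': 9, 'key': 9, 'y': 30, 'z': 99, 'b': 77, 'a': 63, 'x': 78, 'c': 10}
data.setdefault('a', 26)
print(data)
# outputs {'age': 9, 'key': 9, 'y': 30, 'z': 99, 'b': 77, 'a': 63, 'x': 78, 'c': 10}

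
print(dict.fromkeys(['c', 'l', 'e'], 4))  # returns {'c': 4, 'l': 4, 'e': 4}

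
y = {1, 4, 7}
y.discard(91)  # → {1, 4, 7}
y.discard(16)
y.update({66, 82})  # {1, 4, 7, 66, 82}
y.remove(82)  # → {1, 4, 7, 66}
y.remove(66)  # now {1, 4, 7}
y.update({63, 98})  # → {1, 4, 7, 63, 98}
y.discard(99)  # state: {1, 4, 7, 63, 98}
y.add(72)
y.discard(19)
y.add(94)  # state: {1, 4, 7, 63, 72, 94, 98}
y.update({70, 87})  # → {1, 4, 7, 63, 70, 72, 87, 94, 98}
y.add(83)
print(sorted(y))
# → [1, 4, 7, 63, 70, 72, 83, 87, 94, 98]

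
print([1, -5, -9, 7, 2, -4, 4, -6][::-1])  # [-6, 4, -4, 2, 7, -9, -5, 1]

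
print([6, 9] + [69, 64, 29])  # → [6, 9, 69, 64, 29]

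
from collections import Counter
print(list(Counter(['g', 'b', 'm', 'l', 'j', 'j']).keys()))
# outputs ['g', 'b', 'm', 'l', 'j']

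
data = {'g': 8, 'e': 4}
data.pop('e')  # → 4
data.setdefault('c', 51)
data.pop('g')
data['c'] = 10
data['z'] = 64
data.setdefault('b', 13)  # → 13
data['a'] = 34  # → {'c': 10, 'z': 64, 'b': 13, 'a': 34}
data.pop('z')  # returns 64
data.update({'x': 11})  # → {'c': 10, 'b': 13, 'a': 34, 'x': 11}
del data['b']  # {'c': 10, 'a': 34, 'x': 11}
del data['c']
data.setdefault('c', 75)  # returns 75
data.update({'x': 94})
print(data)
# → {'a': 34, 'x': 94, 'c': 75}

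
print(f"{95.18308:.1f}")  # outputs 95.2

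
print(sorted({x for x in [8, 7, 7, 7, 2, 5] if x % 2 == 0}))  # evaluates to [2, 8]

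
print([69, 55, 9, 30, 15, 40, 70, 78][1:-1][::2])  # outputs [55, 30, 40]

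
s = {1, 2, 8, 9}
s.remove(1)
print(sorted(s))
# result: [2, 8, 9]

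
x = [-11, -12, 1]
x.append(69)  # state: [-11, -12, 1, 69]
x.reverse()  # [69, 1, -12, -11]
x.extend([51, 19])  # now [69, 1, -12, -11, 51, 19]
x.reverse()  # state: [19, 51, -11, -12, 1, 69]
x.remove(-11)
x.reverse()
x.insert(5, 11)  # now [69, 1, -12, 51, 19, 11]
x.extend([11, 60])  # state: [69, 1, -12, 51, 19, 11, 11, 60]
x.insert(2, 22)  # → [69, 1, 22, -12, 51, 19, 11, 11, 60]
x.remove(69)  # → [1, 22, -12, 51, 19, 11, 11, 60]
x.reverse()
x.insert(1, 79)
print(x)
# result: [60, 79, 11, 11, 19, 51, -12, 22, 1]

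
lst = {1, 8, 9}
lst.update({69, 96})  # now {1, 8, 9, 69, 96}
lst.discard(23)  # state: {1, 8, 9, 69, 96}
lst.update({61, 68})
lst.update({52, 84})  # {1, 8, 9, 52, 61, 68, 69, 84, 96}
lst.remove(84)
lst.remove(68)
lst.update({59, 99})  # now {1, 8, 9, 52, 59, 61, 69, 96, 99}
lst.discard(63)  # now {1, 8, 9, 52, 59, 61, 69, 96, 99}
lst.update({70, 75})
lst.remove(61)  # {1, 8, 9, 52, 59, 69, 70, 75, 96, 99}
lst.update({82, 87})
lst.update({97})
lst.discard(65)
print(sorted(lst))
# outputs [1, 8, 9, 52, 59, 69, 70, 75, 82, 87, 96, 97, 99]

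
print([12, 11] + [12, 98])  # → [12, 11, 12, 98]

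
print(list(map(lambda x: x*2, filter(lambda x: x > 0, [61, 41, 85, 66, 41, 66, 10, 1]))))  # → [122, 82, 170, 132, 82, 132, 20, 2]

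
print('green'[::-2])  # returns neg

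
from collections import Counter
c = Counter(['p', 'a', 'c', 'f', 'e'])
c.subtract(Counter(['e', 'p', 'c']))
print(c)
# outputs Counter({'a': 1, 'f': 1, 'p': 0, 'c': 0, 'e': 0})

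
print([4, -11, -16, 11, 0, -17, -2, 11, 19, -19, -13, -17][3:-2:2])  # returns [11, -17, 11, -19]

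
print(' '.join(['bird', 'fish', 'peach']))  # bird fish peach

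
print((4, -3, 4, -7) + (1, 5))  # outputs (4, -3, 4, -7, 1, 5)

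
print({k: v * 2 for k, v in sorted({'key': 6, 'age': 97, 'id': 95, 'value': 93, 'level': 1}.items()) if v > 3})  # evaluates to {'age': 194, 'id': 190, 'key': 12, 'value': 186}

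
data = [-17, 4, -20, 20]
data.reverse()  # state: [20, -20, 4, -17]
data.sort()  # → [-20, -17, 4, 20]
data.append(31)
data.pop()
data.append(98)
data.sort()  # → [-20, -17, 4, 20, 98]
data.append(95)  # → [-20, -17, 4, 20, 98, 95]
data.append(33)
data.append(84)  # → [-20, -17, 4, 20, 98, 95, 33, 84]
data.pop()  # 84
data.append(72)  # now [-20, -17, 4, 20, 98, 95, 33, 72]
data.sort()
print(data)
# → [-20, -17, 4, 20, 33, 72, 95, 98]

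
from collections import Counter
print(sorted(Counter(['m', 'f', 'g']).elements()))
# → ['f', 'g', 'm']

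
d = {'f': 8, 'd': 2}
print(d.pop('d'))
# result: 2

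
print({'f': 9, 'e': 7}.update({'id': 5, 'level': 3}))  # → None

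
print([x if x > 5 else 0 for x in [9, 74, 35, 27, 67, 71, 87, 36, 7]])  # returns [9, 74, 35, 27, 67, 71, 87, 36, 7]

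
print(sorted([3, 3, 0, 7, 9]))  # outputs [0, 3, 3, 7, 9]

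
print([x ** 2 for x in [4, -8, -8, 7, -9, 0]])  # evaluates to [16, 64, 64, 49, 81, 0]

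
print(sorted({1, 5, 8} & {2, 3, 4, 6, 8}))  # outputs [8]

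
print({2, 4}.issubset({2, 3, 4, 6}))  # True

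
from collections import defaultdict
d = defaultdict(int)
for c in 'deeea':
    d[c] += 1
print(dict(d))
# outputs {'d': 1, 'e': 3, 'a': 1}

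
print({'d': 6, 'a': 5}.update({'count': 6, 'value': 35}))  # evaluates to None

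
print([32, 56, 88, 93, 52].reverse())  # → None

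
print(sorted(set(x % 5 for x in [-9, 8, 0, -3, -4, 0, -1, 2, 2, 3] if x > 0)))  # [2, 3]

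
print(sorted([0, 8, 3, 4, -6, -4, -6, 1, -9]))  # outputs [-9, -6, -6, -4, 0, 1, 3, 4, 8]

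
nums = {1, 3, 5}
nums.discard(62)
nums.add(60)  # {1, 3, 5, 60}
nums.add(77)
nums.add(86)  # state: {1, 3, 5, 60, 77, 86}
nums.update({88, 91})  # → {1, 3, 5, 60, 77, 86, 88, 91}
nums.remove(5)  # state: {1, 3, 60, 77, 86, 88, 91}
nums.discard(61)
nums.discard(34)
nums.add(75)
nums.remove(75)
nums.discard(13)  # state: {1, 3, 60, 77, 86, 88, 91}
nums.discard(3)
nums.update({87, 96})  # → {1, 60, 77, 86, 87, 88, 91, 96}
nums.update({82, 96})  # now {1, 60, 77, 82, 86, 87, 88, 91, 96}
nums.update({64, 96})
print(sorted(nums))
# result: [1, 60, 64, 77, 82, 86, 87, 88, 91, 96]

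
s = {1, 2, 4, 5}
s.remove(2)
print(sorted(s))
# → [1, 4, 5]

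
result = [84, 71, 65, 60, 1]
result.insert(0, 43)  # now [43, 84, 71, 65, 60, 1]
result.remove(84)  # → [43, 71, 65, 60, 1]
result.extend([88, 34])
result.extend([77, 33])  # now [43, 71, 65, 60, 1, 88, 34, 77, 33]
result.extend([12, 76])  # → [43, 71, 65, 60, 1, 88, 34, 77, 33, 12, 76]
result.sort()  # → [1, 12, 33, 34, 43, 60, 65, 71, 76, 77, 88]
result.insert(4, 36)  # [1, 12, 33, 34, 36, 43, 60, 65, 71, 76, 77, 88]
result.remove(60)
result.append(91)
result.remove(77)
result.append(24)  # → [1, 12, 33, 34, 36, 43, 65, 71, 76, 88, 91, 24]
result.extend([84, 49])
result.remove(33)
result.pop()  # 49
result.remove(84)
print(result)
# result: [1, 12, 34, 36, 43, 65, 71, 76, 88, 91, 24]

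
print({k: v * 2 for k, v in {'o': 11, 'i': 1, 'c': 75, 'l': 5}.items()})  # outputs {'o': 22, 'i': 2, 'c': 150, 'l': 10}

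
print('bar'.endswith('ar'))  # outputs True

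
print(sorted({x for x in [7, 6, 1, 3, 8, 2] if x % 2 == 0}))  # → [2, 6, 8]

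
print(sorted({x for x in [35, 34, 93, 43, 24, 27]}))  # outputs [24, 27, 34, 35, 43, 93]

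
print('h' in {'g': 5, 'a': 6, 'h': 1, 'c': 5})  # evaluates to True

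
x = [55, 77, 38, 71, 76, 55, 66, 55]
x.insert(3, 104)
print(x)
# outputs [55, 77, 38, 104, 71, 76, 55, 66, 55]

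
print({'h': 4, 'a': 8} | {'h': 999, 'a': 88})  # {'h': 999, 'a': 88}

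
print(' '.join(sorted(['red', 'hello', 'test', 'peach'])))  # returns hello peach red test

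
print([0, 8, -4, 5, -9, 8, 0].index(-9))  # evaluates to 4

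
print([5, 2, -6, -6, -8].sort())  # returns None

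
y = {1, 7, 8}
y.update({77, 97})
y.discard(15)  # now {1, 7, 8, 77, 97}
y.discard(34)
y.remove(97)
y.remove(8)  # {1, 7, 77}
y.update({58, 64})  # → {1, 7, 58, 64, 77}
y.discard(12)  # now {1, 7, 58, 64, 77}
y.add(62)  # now {1, 7, 58, 62, 64, 77}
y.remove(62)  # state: {1, 7, 58, 64, 77}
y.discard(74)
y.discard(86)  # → {1, 7, 58, 64, 77}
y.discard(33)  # {1, 7, 58, 64, 77}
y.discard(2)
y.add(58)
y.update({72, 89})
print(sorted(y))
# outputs [1, 7, 58, 64, 72, 77, 89]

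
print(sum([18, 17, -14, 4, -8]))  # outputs 17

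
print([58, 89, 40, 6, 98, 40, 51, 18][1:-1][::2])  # [89, 6, 40]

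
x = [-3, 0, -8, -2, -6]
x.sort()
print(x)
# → [-8, -6, -3, -2, 0]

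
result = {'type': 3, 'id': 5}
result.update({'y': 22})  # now {'type': 3, 'id': 5, 'y': 22}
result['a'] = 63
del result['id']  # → {'type': 3, 'y': 22, 'a': 63}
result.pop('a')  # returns 63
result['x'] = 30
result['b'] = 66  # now {'type': 3, 'y': 22, 'x': 30, 'b': 66}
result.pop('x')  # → 30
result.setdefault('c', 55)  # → 55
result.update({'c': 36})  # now {'type': 3, 'y': 22, 'b': 66, 'c': 36}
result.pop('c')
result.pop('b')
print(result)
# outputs {'type': 3, 'y': 22}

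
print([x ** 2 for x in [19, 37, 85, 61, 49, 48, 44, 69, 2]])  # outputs [361, 1369, 7225, 3721, 2401, 2304, 1936, 4761, 4]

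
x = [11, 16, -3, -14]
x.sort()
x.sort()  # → [-14, -3, 11, 16]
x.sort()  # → [-14, -3, 11, 16]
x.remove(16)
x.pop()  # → 11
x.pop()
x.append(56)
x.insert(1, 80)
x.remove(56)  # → [-14, 80]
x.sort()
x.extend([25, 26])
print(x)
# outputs [-14, 80, 25, 26]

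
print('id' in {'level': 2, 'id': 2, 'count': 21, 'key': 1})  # True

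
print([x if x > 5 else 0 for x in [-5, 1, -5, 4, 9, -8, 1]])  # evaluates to [0, 0, 0, 0, 9, 0, 0]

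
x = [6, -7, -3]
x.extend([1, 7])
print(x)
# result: [6, -7, -3, 1, 7]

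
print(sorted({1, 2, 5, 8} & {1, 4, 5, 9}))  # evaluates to [1, 5]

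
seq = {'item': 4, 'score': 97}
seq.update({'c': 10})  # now {'item': 4, 'score': 97, 'c': 10}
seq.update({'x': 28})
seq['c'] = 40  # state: {'item': 4, 'score': 97, 'c': 40, 'x': 28}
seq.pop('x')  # 28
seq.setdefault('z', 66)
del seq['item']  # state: {'score': 97, 'c': 40, 'z': 66}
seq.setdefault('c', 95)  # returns 40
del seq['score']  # {'c': 40, 'z': 66}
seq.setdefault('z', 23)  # 66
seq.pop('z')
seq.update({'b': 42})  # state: {'c': 40, 'b': 42}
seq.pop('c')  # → 40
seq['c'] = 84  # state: {'b': 42, 'c': 84}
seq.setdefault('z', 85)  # 85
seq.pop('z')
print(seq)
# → {'b': 42, 'c': 84}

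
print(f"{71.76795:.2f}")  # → 71.77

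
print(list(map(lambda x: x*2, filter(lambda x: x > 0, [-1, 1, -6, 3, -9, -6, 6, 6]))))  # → [2, 6, 12, 12]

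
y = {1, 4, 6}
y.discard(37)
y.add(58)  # {1, 4, 6, 58}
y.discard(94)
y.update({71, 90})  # {1, 4, 6, 58, 71, 90}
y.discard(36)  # {1, 4, 6, 58, 71, 90}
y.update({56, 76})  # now {1, 4, 6, 56, 58, 71, 76, 90}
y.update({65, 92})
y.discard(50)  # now {1, 4, 6, 56, 58, 65, 71, 76, 90, 92}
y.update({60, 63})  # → {1, 4, 6, 56, 58, 60, 63, 65, 71, 76, 90, 92}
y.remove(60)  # {1, 4, 6, 56, 58, 63, 65, 71, 76, 90, 92}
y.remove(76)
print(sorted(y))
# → [1, 4, 6, 56, 58, 63, 65, 71, 90, 92]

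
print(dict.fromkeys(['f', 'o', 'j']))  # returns {'f': None, 'o': None, 'j': None}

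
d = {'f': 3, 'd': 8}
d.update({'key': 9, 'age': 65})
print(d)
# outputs {'f': 3, 'd': 8, 'key': 9, 'age': 65}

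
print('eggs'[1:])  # ggs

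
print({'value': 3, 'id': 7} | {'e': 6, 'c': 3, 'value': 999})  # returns {'value': 999, 'id': 7, 'e': 6, 'c': 3}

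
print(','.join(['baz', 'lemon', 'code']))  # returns baz,lemon,code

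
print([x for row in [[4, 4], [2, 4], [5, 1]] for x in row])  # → [4, 4, 2, 4, 5, 1]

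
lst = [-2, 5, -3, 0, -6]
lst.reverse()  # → [-6, 0, -3, 5, -2]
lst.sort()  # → [-6, -3, -2, 0, 5]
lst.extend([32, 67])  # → [-6, -3, -2, 0, 5, 32, 67]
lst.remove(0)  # [-6, -3, -2, 5, 32, 67]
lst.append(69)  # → [-6, -3, -2, 5, 32, 67, 69]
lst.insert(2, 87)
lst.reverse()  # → [69, 67, 32, 5, -2, 87, -3, -6]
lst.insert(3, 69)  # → [69, 67, 32, 69, 5, -2, 87, -3, -6]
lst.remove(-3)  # [69, 67, 32, 69, 5, -2, 87, -6]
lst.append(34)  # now [69, 67, 32, 69, 5, -2, 87, -6, 34]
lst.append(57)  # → [69, 67, 32, 69, 5, -2, 87, -6, 34, 57]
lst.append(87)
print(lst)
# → [69, 67, 32, 69, 5, -2, 87, -6, 34, 57, 87]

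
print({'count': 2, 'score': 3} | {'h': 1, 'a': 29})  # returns {'count': 2, 'score': 3, 'h': 1, 'a': 29}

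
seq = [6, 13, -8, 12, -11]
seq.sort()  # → [-11, -8, 6, 12, 13]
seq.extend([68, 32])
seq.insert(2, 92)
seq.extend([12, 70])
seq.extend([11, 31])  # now [-11, -8, 92, 6, 12, 13, 68, 32, 12, 70, 11, 31]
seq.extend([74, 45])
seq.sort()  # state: [-11, -8, 6, 11, 12, 12, 13, 31, 32, 45, 68, 70, 74, 92]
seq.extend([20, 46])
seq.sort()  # [-11, -8, 6, 11, 12, 12, 13, 20, 31, 32, 45, 46, 68, 70, 74, 92]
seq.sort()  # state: [-11, -8, 6, 11, 12, 12, 13, 20, 31, 32, 45, 46, 68, 70, 74, 92]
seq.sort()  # [-11, -8, 6, 11, 12, 12, 13, 20, 31, 32, 45, 46, 68, 70, 74, 92]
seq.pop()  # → 92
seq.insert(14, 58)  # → [-11, -8, 6, 11, 12, 12, 13, 20, 31, 32, 45, 46, 68, 70, 58, 74]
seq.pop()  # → 74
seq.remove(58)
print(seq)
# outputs [-11, -8, 6, 11, 12, 12, 13, 20, 31, 32, 45, 46, 68, 70]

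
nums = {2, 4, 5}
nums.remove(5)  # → {2, 4}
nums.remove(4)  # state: {2}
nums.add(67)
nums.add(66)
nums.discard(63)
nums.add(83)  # {2, 66, 67, 83}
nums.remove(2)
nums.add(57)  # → {57, 66, 67, 83}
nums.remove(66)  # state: {57, 67, 83}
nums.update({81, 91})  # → {57, 67, 81, 83, 91}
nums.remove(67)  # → {57, 81, 83, 91}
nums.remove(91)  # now {57, 81, 83}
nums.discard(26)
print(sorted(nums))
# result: [57, 81, 83]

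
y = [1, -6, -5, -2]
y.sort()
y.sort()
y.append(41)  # [-6, -5, -2, 1, 41]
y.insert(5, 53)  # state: [-6, -5, -2, 1, 41, 53]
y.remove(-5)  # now [-6, -2, 1, 41, 53]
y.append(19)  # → [-6, -2, 1, 41, 53, 19]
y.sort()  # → [-6, -2, 1, 19, 41, 53]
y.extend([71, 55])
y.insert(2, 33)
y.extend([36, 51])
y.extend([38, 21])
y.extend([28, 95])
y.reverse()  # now [95, 28, 21, 38, 51, 36, 55, 71, 53, 41, 19, 1, 33, -2, -6]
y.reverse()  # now [-6, -2, 33, 1, 19, 41, 53, 71, 55, 36, 51, 38, 21, 28, 95]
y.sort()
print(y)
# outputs [-6, -2, 1, 19, 21, 28, 33, 36, 38, 41, 51, 53, 55, 71, 95]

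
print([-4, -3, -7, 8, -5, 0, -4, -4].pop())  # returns -4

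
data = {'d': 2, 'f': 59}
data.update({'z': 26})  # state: {'d': 2, 'f': 59, 'z': 26}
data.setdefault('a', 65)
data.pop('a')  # 65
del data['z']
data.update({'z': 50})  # {'d': 2, 'f': 59, 'z': 50}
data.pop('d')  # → 2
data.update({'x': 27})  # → {'f': 59, 'z': 50, 'x': 27}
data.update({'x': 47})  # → {'f': 59, 'z': 50, 'x': 47}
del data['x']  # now {'f': 59, 'z': 50}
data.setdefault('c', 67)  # 67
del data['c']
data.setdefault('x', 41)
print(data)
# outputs {'f': 59, 'z': 50, 'x': 41}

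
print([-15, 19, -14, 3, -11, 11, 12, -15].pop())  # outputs -15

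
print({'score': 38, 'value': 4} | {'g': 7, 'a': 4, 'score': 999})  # {'score': 999, 'value': 4, 'g': 7, 'a': 4}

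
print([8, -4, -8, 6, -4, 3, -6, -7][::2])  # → [8, -8, -4, -6]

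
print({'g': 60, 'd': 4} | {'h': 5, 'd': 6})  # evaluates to {'g': 60, 'd': 6, 'h': 5}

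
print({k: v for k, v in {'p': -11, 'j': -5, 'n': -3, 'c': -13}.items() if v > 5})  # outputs {}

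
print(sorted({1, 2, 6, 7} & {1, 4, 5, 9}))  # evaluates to [1]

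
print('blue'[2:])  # ue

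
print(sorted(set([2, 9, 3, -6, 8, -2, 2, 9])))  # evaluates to [-6, -2, 2, 3, 8, 9]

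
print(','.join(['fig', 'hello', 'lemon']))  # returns fig,hello,lemon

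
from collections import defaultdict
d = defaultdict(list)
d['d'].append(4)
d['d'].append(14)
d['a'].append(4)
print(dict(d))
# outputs {'d': [4, 14], 'a': [4]}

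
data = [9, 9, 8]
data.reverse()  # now [8, 9, 9]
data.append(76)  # [8, 9, 9, 76]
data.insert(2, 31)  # [8, 9, 31, 9, 76]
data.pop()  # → 76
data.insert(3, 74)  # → [8, 9, 31, 74, 9]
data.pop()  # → 9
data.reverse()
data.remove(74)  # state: [31, 9, 8]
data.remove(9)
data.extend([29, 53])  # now [31, 8, 29, 53]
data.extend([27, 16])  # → [31, 8, 29, 53, 27, 16]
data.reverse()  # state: [16, 27, 53, 29, 8, 31]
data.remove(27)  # [16, 53, 29, 8, 31]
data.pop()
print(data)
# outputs [16, 53, 29, 8]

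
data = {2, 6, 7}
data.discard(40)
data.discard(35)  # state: {2, 6, 7}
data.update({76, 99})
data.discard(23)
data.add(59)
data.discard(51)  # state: {2, 6, 7, 59, 76, 99}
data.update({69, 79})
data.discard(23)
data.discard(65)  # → {2, 6, 7, 59, 69, 76, 79, 99}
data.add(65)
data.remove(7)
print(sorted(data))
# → [2, 6, 59, 65, 69, 76, 79, 99]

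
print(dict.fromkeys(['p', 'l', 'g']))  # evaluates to {'p': None, 'l': None, 'g': None}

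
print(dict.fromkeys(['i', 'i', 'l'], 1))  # {'i': 1, 'l': 1}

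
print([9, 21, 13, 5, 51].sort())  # None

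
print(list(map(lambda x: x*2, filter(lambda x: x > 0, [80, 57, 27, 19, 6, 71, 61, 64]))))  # [160, 114, 54, 38, 12, 142, 122, 128]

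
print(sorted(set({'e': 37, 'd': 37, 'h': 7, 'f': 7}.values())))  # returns [7, 37]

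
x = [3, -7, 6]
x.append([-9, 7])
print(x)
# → [3, -7, 6, [-9, 7]]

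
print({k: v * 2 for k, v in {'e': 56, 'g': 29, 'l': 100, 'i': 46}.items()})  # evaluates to {'e': 112, 'g': 58, 'l': 200, 'i': 92}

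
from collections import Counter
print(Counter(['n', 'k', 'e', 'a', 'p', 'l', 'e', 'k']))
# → Counter({'k': 2, 'e': 2, 'n': 1, 'a': 1, 'p': 1, 'l': 1})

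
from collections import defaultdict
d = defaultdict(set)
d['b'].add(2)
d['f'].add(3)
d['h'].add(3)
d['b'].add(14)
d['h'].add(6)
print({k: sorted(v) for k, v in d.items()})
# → {'b': [2, 14], 'f': [3], 'h': [3, 6]}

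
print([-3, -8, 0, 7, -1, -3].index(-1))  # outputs 4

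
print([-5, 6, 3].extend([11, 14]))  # None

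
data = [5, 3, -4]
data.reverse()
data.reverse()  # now [5, 3, -4]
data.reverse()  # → [-4, 3, 5]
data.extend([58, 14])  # [-4, 3, 5, 58, 14]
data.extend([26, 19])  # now [-4, 3, 5, 58, 14, 26, 19]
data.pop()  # 19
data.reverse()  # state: [26, 14, 58, 5, 3, -4]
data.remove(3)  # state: [26, 14, 58, 5, -4]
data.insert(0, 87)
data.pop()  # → -4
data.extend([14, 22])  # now [87, 26, 14, 58, 5, 14, 22]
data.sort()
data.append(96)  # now [5, 14, 14, 22, 26, 58, 87, 96]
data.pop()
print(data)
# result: [5, 14, 14, 22, 26, 58, 87]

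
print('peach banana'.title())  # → Peach Banana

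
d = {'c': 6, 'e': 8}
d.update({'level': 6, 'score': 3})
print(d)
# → {'c': 6, 'e': 8, 'level': 6, 'score': 3}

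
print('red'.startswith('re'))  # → True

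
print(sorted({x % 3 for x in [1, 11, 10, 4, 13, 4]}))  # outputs [1, 2]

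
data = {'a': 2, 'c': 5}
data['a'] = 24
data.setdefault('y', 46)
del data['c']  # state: {'a': 24, 'y': 46}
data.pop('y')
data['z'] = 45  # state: {'a': 24, 'z': 45}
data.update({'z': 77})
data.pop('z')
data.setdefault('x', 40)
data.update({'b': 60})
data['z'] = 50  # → {'a': 24, 'x': 40, 'b': 60, 'z': 50}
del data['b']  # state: {'a': 24, 'x': 40, 'z': 50}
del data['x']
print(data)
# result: {'a': 24, 'z': 50}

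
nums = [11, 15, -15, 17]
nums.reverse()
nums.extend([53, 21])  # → [17, -15, 15, 11, 53, 21]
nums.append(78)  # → [17, -15, 15, 11, 53, 21, 78]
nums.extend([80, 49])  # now [17, -15, 15, 11, 53, 21, 78, 80, 49]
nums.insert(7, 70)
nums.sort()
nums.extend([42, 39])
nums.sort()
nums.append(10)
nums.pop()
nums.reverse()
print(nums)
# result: [80, 78, 70, 53, 49, 42, 39, 21, 17, 15, 11, -15]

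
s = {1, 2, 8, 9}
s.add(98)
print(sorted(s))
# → [1, 2, 8, 9, 98]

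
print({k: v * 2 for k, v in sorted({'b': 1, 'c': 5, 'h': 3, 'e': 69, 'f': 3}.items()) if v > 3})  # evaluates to {'c': 10, 'e': 138}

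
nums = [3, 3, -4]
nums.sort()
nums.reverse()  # [3, 3, -4]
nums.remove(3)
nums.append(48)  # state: [3, -4, 48]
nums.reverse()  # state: [48, -4, 3]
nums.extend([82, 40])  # [48, -4, 3, 82, 40]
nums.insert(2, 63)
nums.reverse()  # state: [40, 82, 3, 63, -4, 48]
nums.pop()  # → 48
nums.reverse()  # [-4, 63, 3, 82, 40]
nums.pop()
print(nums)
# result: [-4, 63, 3, 82]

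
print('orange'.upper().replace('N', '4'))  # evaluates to ORA4GE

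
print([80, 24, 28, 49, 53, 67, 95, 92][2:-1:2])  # [28, 53, 95]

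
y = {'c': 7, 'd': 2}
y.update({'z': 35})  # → {'c': 7, 'd': 2, 'z': 35}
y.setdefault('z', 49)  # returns 35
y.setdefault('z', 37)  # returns 35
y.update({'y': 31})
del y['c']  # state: {'d': 2, 'z': 35, 'y': 31}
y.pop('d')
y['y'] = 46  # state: {'z': 35, 'y': 46}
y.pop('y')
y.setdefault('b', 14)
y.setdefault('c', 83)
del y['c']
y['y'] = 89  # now {'z': 35, 'b': 14, 'y': 89}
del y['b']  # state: {'z': 35, 'y': 89}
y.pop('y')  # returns 89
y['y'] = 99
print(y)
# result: {'z': 35, 'y': 99}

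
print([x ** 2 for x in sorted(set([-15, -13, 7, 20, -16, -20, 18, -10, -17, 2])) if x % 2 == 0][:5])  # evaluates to [400, 256, 100, 4, 324]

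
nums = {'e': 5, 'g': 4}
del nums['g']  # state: {'e': 5}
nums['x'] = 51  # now {'e': 5, 'x': 51}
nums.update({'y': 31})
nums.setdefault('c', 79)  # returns 79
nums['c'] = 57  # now {'e': 5, 'x': 51, 'y': 31, 'c': 57}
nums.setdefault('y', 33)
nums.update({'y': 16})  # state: {'e': 5, 'x': 51, 'y': 16, 'c': 57}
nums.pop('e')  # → 5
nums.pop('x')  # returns 51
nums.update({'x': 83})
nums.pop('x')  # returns 83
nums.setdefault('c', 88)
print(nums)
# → {'y': 16, 'c': 57}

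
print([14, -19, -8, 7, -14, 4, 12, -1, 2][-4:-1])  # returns [4, 12, -1]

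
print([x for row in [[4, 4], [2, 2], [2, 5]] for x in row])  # [4, 4, 2, 2, 2, 5]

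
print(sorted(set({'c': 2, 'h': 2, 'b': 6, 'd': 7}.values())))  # [2, 6, 7]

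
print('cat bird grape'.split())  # ['cat', 'bird', 'grape']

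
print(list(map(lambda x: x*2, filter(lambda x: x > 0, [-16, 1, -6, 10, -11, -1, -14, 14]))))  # [2, 20, 28]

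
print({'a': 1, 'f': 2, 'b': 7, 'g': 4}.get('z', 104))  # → 104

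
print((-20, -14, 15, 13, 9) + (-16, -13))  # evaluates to (-20, -14, 15, 13, 9, -16, -13)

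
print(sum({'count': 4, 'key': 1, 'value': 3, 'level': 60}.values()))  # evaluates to 68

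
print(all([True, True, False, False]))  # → False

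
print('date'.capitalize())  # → Date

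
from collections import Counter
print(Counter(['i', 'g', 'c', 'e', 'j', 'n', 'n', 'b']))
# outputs Counter({'n': 2, 'i': 1, 'g': 1, 'c': 1, 'e': 1, 'j': 1, 'b': 1})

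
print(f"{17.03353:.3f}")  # 17.034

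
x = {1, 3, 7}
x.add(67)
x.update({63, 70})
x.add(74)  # {1, 3, 7, 63, 67, 70, 74}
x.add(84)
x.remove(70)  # {1, 3, 7, 63, 67, 74, 84}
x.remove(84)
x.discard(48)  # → {1, 3, 7, 63, 67, 74}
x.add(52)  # {1, 3, 7, 52, 63, 67, 74}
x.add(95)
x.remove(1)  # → {3, 7, 52, 63, 67, 74, 95}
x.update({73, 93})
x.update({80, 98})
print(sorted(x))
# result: [3, 7, 52, 63, 67, 73, 74, 80, 93, 95, 98]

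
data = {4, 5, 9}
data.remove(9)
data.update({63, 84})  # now {4, 5, 63, 84}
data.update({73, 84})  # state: {4, 5, 63, 73, 84}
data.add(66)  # {4, 5, 63, 66, 73, 84}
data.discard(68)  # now {4, 5, 63, 66, 73, 84}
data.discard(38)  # {4, 5, 63, 66, 73, 84}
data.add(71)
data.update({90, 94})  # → {4, 5, 63, 66, 71, 73, 84, 90, 94}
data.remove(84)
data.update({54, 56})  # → {4, 5, 54, 56, 63, 66, 71, 73, 90, 94}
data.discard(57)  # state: {4, 5, 54, 56, 63, 66, 71, 73, 90, 94}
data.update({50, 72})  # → {4, 5, 50, 54, 56, 63, 66, 71, 72, 73, 90, 94}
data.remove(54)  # {4, 5, 50, 56, 63, 66, 71, 72, 73, 90, 94}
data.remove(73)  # {4, 5, 50, 56, 63, 66, 71, 72, 90, 94}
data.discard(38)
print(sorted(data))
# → [4, 5, 50, 56, 63, 66, 71, 72, 90, 94]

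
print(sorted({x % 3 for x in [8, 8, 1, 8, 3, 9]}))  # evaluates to [0, 1, 2]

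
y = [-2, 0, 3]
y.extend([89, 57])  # [-2, 0, 3, 89, 57]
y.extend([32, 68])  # [-2, 0, 3, 89, 57, 32, 68]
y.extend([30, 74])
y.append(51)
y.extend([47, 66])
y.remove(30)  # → [-2, 0, 3, 89, 57, 32, 68, 74, 51, 47, 66]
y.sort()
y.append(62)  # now [-2, 0, 3, 32, 47, 51, 57, 66, 68, 74, 89, 62]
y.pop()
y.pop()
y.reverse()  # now [74, 68, 66, 57, 51, 47, 32, 3, 0, -2]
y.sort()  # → [-2, 0, 3, 32, 47, 51, 57, 66, 68, 74]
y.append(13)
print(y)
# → [-2, 0, 3, 32, 47, 51, 57, 66, 68, 74, 13]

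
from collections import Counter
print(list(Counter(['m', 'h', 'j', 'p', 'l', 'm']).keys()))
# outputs ['m', 'h', 'j', 'p', 'l']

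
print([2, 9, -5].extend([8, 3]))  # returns None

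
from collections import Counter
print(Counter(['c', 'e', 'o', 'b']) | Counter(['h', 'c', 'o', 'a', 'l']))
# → Counter({'c': 1, 'e': 1, 'o': 1, 'b': 1, 'h': 1, 'a': 1, 'l': 1})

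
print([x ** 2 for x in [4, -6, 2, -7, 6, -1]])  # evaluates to [16, 36, 4, 49, 36, 1]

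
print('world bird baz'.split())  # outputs ['world', 'bird', 'baz']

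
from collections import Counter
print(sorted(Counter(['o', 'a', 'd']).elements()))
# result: ['a', 'd', 'o']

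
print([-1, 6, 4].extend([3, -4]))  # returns None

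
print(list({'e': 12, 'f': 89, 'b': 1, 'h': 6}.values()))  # [12, 89, 1, 6]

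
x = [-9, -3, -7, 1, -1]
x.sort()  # [-9, -7, -3, -1, 1]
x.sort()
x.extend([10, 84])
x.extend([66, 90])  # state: [-9, -7, -3, -1, 1, 10, 84, 66, 90]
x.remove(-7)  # [-9, -3, -1, 1, 10, 84, 66, 90]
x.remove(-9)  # [-3, -1, 1, 10, 84, 66, 90]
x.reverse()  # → [90, 66, 84, 10, 1, -1, -3]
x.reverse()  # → [-3, -1, 1, 10, 84, 66, 90]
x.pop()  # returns 90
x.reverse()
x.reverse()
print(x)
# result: [-3, -1, 1, 10, 84, 66]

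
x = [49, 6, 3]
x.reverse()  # [3, 6, 49]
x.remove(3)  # [6, 49]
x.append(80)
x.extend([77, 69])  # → [6, 49, 80, 77, 69]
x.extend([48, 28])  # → [6, 49, 80, 77, 69, 48, 28]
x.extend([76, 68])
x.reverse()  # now [68, 76, 28, 48, 69, 77, 80, 49, 6]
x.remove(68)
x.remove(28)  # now [76, 48, 69, 77, 80, 49, 6]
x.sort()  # [6, 48, 49, 69, 76, 77, 80]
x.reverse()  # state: [80, 77, 76, 69, 49, 48, 6]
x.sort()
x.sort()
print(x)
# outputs [6, 48, 49, 69, 76, 77, 80]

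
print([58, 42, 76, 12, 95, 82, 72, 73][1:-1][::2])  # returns [42, 12, 82]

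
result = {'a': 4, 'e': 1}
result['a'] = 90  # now {'a': 90, 'e': 1}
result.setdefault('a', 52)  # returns 90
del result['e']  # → {'a': 90}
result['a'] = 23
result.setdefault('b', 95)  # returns 95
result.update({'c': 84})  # {'a': 23, 'b': 95, 'c': 84}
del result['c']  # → {'a': 23, 'b': 95}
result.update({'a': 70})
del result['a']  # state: {'b': 95}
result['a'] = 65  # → {'b': 95, 'a': 65}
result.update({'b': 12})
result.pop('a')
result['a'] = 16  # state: {'b': 12, 'a': 16}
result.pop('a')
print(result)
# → {'b': 12}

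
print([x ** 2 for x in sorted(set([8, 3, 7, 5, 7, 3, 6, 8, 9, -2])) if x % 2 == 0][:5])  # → [4, 36, 64]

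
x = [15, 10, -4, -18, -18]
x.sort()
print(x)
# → [-18, -18, -4, 10, 15]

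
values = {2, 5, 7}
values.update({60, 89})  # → {2, 5, 7, 60, 89}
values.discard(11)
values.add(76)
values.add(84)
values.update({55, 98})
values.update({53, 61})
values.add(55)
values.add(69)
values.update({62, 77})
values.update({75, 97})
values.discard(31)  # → {2, 5, 7, 53, 55, 60, 61, 62, 69, 75, 76, 77, 84, 89, 97, 98}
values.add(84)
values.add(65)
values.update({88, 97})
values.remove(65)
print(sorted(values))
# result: [2, 5, 7, 53, 55, 60, 61, 62, 69, 75, 76, 77, 84, 88, 89, 97, 98]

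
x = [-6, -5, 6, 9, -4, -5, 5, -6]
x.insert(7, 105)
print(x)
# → [-6, -5, 6, 9, -4, -5, 5, 105, -6]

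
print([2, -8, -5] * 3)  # [2, -8, -5, 2, -8, -5, 2, -8, -5]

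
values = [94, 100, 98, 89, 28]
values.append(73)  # [94, 100, 98, 89, 28, 73]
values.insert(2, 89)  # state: [94, 100, 89, 98, 89, 28, 73]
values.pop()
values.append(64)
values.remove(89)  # [94, 100, 98, 89, 28, 64]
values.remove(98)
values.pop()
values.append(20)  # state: [94, 100, 89, 28, 20]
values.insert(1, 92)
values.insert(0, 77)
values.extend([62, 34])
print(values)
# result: [77, 94, 92, 100, 89, 28, 20, 62, 34]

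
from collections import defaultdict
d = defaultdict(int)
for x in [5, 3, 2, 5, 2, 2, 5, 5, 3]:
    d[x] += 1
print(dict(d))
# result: {5: 4, 3: 2, 2: 3}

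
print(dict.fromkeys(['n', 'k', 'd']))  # {'n': None, 'k': None, 'd': None}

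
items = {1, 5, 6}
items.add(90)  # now {1, 5, 6, 90}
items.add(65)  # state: {1, 5, 6, 65, 90}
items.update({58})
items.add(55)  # {1, 5, 6, 55, 58, 65, 90}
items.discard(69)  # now {1, 5, 6, 55, 58, 65, 90}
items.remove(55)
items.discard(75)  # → {1, 5, 6, 58, 65, 90}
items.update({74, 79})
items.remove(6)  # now {1, 5, 58, 65, 74, 79, 90}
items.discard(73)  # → {1, 5, 58, 65, 74, 79, 90}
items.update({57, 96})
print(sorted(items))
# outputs [1, 5, 57, 58, 65, 74, 79, 90, 96]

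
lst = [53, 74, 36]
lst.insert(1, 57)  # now [53, 57, 74, 36]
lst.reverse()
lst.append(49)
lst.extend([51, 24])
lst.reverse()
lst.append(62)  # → [24, 51, 49, 53, 57, 74, 36, 62]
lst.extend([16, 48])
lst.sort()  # [16, 24, 36, 48, 49, 51, 53, 57, 62, 74]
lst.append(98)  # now [16, 24, 36, 48, 49, 51, 53, 57, 62, 74, 98]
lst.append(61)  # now [16, 24, 36, 48, 49, 51, 53, 57, 62, 74, 98, 61]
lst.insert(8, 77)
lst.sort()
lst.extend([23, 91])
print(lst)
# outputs [16, 24, 36, 48, 49, 51, 53, 57, 61, 62, 74, 77, 98, 23, 91]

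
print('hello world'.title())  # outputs Hello World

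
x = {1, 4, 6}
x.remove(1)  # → {4, 6}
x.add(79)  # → {4, 6, 79}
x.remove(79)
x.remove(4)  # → {6}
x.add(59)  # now {6, 59}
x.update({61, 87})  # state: {6, 59, 61, 87}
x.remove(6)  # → {59, 61, 87}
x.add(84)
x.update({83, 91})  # {59, 61, 83, 84, 87, 91}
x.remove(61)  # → {59, 83, 84, 87, 91}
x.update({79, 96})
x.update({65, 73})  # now {59, 65, 73, 79, 83, 84, 87, 91, 96}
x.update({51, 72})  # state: {51, 59, 65, 72, 73, 79, 83, 84, 87, 91, 96}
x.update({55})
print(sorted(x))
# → [51, 55, 59, 65, 72, 73, 79, 83, 84, 87, 91, 96]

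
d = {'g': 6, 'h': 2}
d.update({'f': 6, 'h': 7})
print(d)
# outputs {'g': 6, 'h': 7, 'f': 6}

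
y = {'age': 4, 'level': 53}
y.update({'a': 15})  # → {'age': 4, 'level': 53, 'a': 15}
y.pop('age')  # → 4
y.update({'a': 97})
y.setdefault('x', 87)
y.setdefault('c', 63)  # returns 63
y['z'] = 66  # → {'level': 53, 'a': 97, 'x': 87, 'c': 63, 'z': 66}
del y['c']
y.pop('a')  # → 97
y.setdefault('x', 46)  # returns 87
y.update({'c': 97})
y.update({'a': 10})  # {'level': 53, 'x': 87, 'z': 66, 'c': 97, 'a': 10}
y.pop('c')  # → 97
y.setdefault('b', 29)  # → 29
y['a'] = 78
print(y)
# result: {'level': 53, 'x': 87, 'z': 66, 'a': 78, 'b': 29}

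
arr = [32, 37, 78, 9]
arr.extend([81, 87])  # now [32, 37, 78, 9, 81, 87]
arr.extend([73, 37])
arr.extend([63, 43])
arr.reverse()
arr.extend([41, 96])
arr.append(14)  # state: [43, 63, 37, 73, 87, 81, 9, 78, 37, 32, 41, 96, 14]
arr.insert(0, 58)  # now [58, 43, 63, 37, 73, 87, 81, 9, 78, 37, 32, 41, 96, 14]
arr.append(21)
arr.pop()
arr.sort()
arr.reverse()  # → [96, 87, 81, 78, 73, 63, 58, 43, 41, 37, 37, 32, 14, 9]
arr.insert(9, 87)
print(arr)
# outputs [96, 87, 81, 78, 73, 63, 58, 43, 41, 87, 37, 37, 32, 14, 9]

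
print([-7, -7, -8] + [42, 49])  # [-7, -7, -8, 42, 49]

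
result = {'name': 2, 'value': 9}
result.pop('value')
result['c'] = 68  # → {'name': 2, 'c': 68}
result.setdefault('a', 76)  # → 76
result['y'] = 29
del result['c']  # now {'name': 2, 'a': 76, 'y': 29}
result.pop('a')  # 76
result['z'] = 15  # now {'name': 2, 'y': 29, 'z': 15}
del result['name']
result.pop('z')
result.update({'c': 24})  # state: {'y': 29, 'c': 24}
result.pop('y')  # 29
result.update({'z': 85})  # {'c': 24, 'z': 85}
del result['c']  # {'z': 85}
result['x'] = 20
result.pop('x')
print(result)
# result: {'z': 85}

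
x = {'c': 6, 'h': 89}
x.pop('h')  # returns 89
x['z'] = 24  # {'c': 6, 'z': 24}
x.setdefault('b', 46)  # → 46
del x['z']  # {'c': 6, 'b': 46}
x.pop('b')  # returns 46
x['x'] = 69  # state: {'c': 6, 'x': 69}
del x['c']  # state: {'x': 69}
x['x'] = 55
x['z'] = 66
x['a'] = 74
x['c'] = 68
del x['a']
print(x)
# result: {'x': 55, 'z': 66, 'c': 68}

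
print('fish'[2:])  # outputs sh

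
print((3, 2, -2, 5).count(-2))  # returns 1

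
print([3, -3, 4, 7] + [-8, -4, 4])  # [3, -3, 4, 7, -8, -4, 4]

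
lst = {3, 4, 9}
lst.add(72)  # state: {3, 4, 9, 72}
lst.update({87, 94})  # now {3, 4, 9, 72, 87, 94}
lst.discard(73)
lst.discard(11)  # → {3, 4, 9, 72, 87, 94}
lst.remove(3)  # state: {4, 9, 72, 87, 94}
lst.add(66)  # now {4, 9, 66, 72, 87, 94}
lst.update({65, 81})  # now {4, 9, 65, 66, 72, 81, 87, 94}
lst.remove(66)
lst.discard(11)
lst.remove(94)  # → {4, 9, 65, 72, 81, 87}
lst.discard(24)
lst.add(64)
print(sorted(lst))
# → [4, 9, 64, 65, 72, 81, 87]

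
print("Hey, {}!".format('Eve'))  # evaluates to Hey, Eve!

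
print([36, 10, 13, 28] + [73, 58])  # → [36, 10, 13, 28, 73, 58]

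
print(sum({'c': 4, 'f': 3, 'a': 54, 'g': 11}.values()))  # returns 72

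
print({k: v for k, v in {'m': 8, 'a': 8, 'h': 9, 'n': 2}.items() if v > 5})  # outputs {'m': 8, 'a': 8, 'h': 9}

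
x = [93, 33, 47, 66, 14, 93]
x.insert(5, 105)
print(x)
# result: [93, 33, 47, 66, 14, 105, 93]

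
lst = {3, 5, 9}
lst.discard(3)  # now {5, 9}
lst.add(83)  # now {5, 9, 83}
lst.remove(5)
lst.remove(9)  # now {83}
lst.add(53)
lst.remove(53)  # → {83}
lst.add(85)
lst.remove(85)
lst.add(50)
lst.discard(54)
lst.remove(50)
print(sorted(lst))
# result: [83]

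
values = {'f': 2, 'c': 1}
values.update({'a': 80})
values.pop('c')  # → 1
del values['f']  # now {'a': 80}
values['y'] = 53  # {'a': 80, 'y': 53}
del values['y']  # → {'a': 80}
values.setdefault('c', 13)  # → 13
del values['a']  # {'c': 13}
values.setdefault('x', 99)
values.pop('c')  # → 13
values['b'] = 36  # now {'x': 99, 'b': 36}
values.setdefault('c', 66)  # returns 66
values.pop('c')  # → 66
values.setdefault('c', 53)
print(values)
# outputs {'x': 99, 'b': 36, 'c': 53}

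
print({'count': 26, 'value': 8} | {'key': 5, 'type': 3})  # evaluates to {'count': 26, 'value': 8, 'key': 5, 'type': 3}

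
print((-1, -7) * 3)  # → (-1, -7, -1, -7, -1, -7)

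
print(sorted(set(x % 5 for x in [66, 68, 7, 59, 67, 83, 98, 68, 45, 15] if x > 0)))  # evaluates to [0, 1, 2, 3, 4]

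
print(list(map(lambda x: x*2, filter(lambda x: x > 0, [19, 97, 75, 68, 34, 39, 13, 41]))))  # [38, 194, 150, 136, 68, 78, 26, 82]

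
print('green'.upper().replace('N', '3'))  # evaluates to GREE3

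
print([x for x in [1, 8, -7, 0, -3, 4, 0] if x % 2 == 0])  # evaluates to [8, 0, 4, 0]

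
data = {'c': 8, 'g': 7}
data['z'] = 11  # {'c': 8, 'g': 7, 'z': 11}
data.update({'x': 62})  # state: {'c': 8, 'g': 7, 'z': 11, 'x': 62}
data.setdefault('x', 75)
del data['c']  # {'g': 7, 'z': 11, 'x': 62}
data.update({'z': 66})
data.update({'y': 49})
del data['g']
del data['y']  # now {'z': 66, 'x': 62}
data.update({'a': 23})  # {'z': 66, 'x': 62, 'a': 23}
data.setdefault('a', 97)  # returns 23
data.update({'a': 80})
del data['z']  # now {'x': 62, 'a': 80}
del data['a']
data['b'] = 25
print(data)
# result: {'x': 62, 'b': 25}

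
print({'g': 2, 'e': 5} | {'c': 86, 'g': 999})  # {'g': 999, 'e': 5, 'c': 86}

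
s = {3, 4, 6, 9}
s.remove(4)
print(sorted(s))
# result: [3, 6, 9]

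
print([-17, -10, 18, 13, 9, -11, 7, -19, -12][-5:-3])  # [9, -11]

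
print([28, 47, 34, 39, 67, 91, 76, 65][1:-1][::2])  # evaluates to [47, 39, 91]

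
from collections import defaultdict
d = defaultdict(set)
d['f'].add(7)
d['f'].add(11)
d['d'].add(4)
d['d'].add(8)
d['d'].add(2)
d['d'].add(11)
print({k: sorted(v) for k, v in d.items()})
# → {'f': [7, 11], 'd': [2, 4, 8, 11]}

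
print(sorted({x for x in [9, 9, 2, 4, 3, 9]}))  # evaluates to [2, 3, 4, 9]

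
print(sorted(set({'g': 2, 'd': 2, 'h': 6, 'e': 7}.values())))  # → [2, 6, 7]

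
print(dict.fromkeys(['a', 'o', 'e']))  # {'a': None, 'o': None, 'e': None}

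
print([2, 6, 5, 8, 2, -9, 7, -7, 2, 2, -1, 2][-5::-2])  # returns [-7, -9, 8, 6]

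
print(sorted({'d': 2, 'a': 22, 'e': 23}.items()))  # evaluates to [('a', 22), ('d', 2), ('e', 23)]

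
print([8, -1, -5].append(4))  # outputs None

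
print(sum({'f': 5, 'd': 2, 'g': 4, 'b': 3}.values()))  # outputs 14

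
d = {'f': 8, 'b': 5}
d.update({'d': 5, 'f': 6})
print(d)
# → {'f': 6, 'b': 5, 'd': 5}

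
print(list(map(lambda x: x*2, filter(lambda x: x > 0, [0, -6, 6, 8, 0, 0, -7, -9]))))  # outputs [12, 16]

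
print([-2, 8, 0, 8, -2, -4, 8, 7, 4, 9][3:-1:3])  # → [8, 8]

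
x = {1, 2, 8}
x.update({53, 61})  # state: {1, 2, 8, 53, 61}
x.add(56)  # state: {1, 2, 8, 53, 56, 61}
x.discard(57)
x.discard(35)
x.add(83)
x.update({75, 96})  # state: {1, 2, 8, 53, 56, 61, 75, 83, 96}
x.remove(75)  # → {1, 2, 8, 53, 56, 61, 83, 96}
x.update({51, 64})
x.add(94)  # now {1, 2, 8, 51, 53, 56, 61, 64, 83, 94, 96}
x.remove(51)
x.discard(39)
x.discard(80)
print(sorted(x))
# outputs [1, 2, 8, 53, 56, 61, 64, 83, 94, 96]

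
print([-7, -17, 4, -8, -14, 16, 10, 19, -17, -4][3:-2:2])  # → [-8, 16, 19]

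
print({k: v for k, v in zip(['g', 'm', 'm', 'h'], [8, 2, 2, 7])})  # {'g': 8, 'm': 2, 'h': 7}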